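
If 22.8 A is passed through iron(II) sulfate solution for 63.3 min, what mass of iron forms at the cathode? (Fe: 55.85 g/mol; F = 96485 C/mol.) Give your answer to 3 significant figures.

25.1 g

Charge passed = 22.8 × 3798 = 86590 C
n(e⁻) = 86590 / 96485 = 0.8974 mol
Fe²⁺ + 2e⁻ → Fe, so n(Fe) = 0.8974 / 2 = 0.4487 mol
m = 0.4487 × 55.85 = 25.1 g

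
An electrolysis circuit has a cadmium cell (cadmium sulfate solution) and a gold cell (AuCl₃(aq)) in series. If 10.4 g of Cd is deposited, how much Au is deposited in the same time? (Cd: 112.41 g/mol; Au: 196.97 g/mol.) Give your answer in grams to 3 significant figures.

n(Cd) = 10.4 / 112.41 = 0.09252 mol
Cd²⁺ + 2e⁻ → Cd, so n(e⁻) = 2 × 0.09252 = 0.1850 mol
In series, the same 0.1850 mol of electrons flows through the second cell.
Au³⁺ + 3e⁻ → Au, so n(Au) = 0.1850 / 3 = 0.06167 mol
m(Au) = 0.06167 × 196.97 = 12.1 g

12.1 g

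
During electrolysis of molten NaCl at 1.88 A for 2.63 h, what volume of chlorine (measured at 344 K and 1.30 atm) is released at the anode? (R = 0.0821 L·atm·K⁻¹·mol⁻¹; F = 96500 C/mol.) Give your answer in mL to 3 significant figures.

Charge passed = 1.88 × 9468 = 17800 C
n(e⁻) = Q/F = 17800/96500 = 0.1845 mol
2Cl⁻ → Cl₂ + 2e⁻, so n(Cl₂) = 0.1845 / 2 = 0.09225 mol
V = nRT/P = 0.09225 × 0.0821 × 344 / 1.30 = 2.004 L
= 2000 mL

2000 mL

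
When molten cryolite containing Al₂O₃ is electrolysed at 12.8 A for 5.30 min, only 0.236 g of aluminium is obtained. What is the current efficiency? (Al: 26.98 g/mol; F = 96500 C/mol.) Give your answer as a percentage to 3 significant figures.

Q = 12.8 × 318 = 4070 C
n(e⁻) = 4070 / 96500 = 0.04218 mol
Al³⁺ + 3e⁻ → Al, so theoretical n(Al) = 0.01406 mol → 0.3793 g
Efficiency = 0.236 / 0.3793 = 0.6222 = 62.2%

62.2%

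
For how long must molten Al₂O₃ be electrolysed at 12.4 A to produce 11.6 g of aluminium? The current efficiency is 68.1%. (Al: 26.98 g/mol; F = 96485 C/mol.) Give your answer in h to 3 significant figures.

n(Al) = 11.6 / 26.98 = 0.4299 mol
Al³⁺ + 3e⁻ → Al, so n(e⁻) = 3 × 0.4299 = 1.290 mol
Q = 1.290 × 96485 / 0.681 = 1.828×10^5 C
t = Q / I = 1.828×10^5 / 12.4 = 14740 s = 4.09 h

4.09 h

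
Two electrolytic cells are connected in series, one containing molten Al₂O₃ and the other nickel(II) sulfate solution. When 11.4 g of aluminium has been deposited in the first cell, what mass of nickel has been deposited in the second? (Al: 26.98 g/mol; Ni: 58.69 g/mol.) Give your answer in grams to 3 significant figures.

37.2 g

n(Al) = 11.4 / 26.98 = 0.4225 mol
Al³⁺ + 3e⁻ → Al, so n(e⁻) = 3 × 0.4225 = 1.268 mol
In series, the same 1.268 mol of electrons flows through the second cell.
Ni²⁺ + 2e⁻ → Ni, so n(Ni) = 1.268 / 2 = 0.6340 mol
m(Ni) = 0.6340 × 58.69 = 37.2 g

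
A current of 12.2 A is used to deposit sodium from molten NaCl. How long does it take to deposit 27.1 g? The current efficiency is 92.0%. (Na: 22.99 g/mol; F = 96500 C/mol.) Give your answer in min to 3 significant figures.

n(Na) = 27.1 / 22.99 = 1.179 mol
Na⁺ + e⁻ → Na, so n(e⁻) = 1.179 mol
Q = 1.179 × 96500 / 0.920 = 1.237×10^5 C
t = Q / I = 1.237×10^5 / 12.2 = 10140 s = 169 min

169 min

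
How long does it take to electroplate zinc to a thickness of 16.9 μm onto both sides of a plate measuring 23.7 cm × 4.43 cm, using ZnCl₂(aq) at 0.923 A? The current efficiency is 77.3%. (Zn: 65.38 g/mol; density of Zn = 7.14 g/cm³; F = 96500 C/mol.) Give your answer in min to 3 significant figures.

Plated area = 2 × 23.7 × 4.43 = 210.0 cm²
Volume = 210.0 × 16.9×10⁻⁴ cm = 0.3549 cm³
m(Zn) = 0.3549 × 7.14 = 2.534 g
n(Zn) = 2.534 / 65.38 = 0.03876 mol; n(e⁻) = 2 × 0.03876 = 0.07752 mol
Q = 0.07752 × 96500 / 0.773 = 9677 C
t = 9677 / 0.923 = 10480 s = 175 min

175 min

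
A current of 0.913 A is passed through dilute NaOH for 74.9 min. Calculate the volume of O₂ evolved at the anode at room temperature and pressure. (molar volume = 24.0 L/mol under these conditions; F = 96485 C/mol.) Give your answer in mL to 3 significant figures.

Q = It = 0.913 × 4494 = 4103 C
n(e⁻) = 4103 / 96485 = 0.04252 mol
2H₂O → O₂ + 4H⁺ + 4e⁻, so n(O₂) = 0.04252 / 4 = 0.01063 mol
V = 0.01063 × 24.0 = 0.2551 L
= 255 mL

255 mL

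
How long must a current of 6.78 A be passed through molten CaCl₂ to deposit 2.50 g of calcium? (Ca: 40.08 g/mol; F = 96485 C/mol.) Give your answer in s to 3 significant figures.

1780 s

n(Ca) = 2.50 / 40.08 = 0.06238 mol
Ca²⁺ + 2e⁻ → Ca, so n(e⁻) = 2 × 0.06238 = 0.1248 mol
Q = 0.1248 × 96485 = 12040 C
t = Q / I = 12040 / 6.78 = 1776 s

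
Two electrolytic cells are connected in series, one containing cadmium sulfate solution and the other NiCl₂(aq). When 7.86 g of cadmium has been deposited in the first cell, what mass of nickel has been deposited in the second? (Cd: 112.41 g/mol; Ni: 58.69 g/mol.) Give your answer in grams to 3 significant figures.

n(Cd) = 7.86 / 112.41 = 0.06992 mol
Cd²⁺ + 2e⁻ → Cd, so n(e⁻) = 2 × 0.06992 = 0.1398 mol
Since the cells are in series, n(e⁻) in the Ni cell is also 0.1398 mol.
Ni²⁺ + 2e⁻ → Ni, so n(Ni) = 0.1398 / 2 = 0.06990 mol
m(Ni) = 0.06990 × 58.69 = 4.10 g

4.10 g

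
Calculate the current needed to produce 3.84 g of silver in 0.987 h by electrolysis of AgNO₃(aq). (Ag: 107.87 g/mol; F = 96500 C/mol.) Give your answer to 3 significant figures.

0.967 A

n(Ag) = 3.84 / 107.87 = 0.03560 mol
Ag⁺ + e⁻ → Ag, so n(e⁻) = 0.03560 mol
Q = 0.03560 × 96500 = 3435 C
I = Q / t = 3435 / 3553.2 s = 0.967 A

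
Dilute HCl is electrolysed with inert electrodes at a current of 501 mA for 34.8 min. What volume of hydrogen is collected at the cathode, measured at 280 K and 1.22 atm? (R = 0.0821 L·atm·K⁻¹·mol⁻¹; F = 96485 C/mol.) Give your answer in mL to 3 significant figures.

Charge passed = 0.501 × 2088 = 1046 C
n(e⁻) = Q/F = 1046/96485 = 0.01084 mol
2H⁺ + 2e⁻ → H₂, so n(H₂) = 0.01084 / 2 = 0.005420 mol
V = nRT/P = 0.005420 × 0.0821 × 280 / 1.22 = 0.1021 L
= 102 mL

102 mL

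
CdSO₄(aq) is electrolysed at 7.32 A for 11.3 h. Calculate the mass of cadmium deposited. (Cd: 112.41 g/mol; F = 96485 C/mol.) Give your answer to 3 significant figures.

173 g

Q = It = 7.32 × 40680 = 2.978×10^5 C
n(e⁻) = Q/F = 2.978×10^5/96485 = 3.086 mol
Cd²⁺ + 2e⁻ → Cd, so n(Cd) = 3.086 / 2 = 1.543 mol
m = 1.543 × 112.41 = 173 g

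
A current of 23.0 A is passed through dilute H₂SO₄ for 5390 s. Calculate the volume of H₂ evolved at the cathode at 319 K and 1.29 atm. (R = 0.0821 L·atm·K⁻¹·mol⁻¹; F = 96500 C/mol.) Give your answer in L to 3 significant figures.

13.0 L

Q = It = 23.0 × 5390 = 1.240×10^5 C
n(e⁻) = Q/F = 1.240×10^5/96500 = 1.285 mol
2H⁺ + 2e⁻ → H₂, so n(H₂) = 1.285 / 2 = 0.6425 mol
V = nRT/P = 0.6425 × 0.0821 × 319 / 1.29 = 13.04 L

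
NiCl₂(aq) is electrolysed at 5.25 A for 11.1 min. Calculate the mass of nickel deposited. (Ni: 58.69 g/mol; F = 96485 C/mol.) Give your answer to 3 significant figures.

1.06 g

Q = 5.25 A × 666 s = 3497 C
Moles of electrons = 3497 / 96485 = 0.03624 mol
Ni²⁺ + 2e⁻ → Ni, so n(Ni) = 0.03624 / 2 = 0.01812 mol
m = 0.01812 × 58.69 = 1.06 g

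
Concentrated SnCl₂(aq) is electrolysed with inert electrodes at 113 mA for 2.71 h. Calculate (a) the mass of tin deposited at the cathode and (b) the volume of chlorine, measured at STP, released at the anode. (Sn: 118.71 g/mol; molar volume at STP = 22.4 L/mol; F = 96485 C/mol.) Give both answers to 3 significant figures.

Q = 0.113 × 9756 = 1102 C; n(e⁻) = 1102 / 96485 = 0.01142 mol
Cathode: Sn²⁺ + 2e⁻ → Sn → n(Sn) = 0.01142/2 = 0.005710 mol → 0.678 g
Anode: 2Cl⁻ → Cl₂ + 2e⁻ → n(Cl₂) = 0.01142/2 = 0.005710 mol → 0.128 L

0.678 g Sn; 0.128 L Cl₂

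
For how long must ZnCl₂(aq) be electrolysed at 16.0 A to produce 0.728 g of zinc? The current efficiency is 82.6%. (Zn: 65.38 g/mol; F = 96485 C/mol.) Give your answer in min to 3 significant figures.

n(Zn) = 0.728 / 65.38 = 0.01113 mol
Zn²⁺ + 2e⁻ → Zn, so n(e⁻) = 2 × 0.01113 = 0.02226 mol
Q = 0.02226 × 96485 / 0.826 = 2600 C
t = Q / I = 2600 / 16.0 = 162.5 s = 2.71 min

2.71 min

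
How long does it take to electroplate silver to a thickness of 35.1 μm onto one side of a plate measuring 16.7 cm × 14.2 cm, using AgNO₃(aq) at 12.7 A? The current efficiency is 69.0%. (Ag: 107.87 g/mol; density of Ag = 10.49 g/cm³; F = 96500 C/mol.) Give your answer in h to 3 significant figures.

0.248 h

Plated area = 16.7 × 14.2 = 237.1 cm²
Volume = 237.1 × 35.1×10⁻⁴ cm = 0.8322 cm³
m(Ag) = 0.8322 × 10.49 = 8.730 g
n(Ag) = 8.730 / 107.87 = 0.08093 mol; n(e⁻) = 0.08093 mol
Q = 0.08093 × 96500 / 0.690 = 11320 C
t = 11320 / 12.7 = 891.3 s = 0.248 h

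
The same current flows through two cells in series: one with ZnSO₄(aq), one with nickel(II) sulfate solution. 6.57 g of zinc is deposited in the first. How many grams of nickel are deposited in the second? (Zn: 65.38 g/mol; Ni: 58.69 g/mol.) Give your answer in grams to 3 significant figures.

n(Zn) = 6.57 / 65.38 = 0.1005 mol
Zn²⁺ + 2e⁻ → Zn, so n(e⁻) = 2 × 0.1005 = 0.2010 mol
The cells are in series, so the same charge (and hence the same n(e⁻) = 0.2010 mol) passes through both.
Ni²⁺ + 2e⁻ → Ni, so n(Ni) = 0.2010 / 2 = 0.1005 mol
m(Ni) = 0.1005 × 58.69 = 5.90 g

5.90 g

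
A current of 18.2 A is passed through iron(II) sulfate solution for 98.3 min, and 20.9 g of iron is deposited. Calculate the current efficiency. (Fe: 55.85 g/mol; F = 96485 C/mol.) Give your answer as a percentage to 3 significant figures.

Q = 18.2 × 5898 = 1.073×10^5 C
n(e⁻) = 1.073×10^5 / 96485 = 1.112 mol
Fe²⁺ + 2e⁻ → Fe, so theoretical n(Fe) = 0.5560 mol → 31.05 g
Efficiency = 20.9 / 31.05 = 0.6731 = 67.3%

67.3%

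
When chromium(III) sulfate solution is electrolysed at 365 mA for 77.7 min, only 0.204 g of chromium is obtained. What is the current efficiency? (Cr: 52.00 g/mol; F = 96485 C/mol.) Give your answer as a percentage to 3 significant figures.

66.7%

Q = 0.365 × 4662 = 1702 C
n(e⁻) = 1702 / 96485 = 0.01764 mol
Cr³⁺ + 3e⁻ → Cr, so theoretical n(Cr) = 0.005880 mol → 0.3058 g
Efficiency = 0.204 / 0.3058 = 0.6671 = 66.7%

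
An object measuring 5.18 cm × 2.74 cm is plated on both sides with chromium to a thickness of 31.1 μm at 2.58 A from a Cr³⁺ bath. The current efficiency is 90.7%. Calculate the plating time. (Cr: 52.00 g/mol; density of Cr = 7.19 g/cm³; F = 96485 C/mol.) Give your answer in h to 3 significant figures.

0.419 h

Plated area = 2 × 5.18 × 2.74 = 28.39 cm²
Volume = 28.39 × 31.1×10⁻⁴ cm = 0.08829 cm³
m(Cr) = 0.08829 × 7.19 = 0.6348 g
n(Cr) = 0.6348 / 52.00 = 0.01221 mol; n(e⁻) = 3 × 0.01221 = 0.03663 mol
Q = 0.03663 × 96485 / 0.907 = 3897 C
t = 3897 / 2.58 = 1510 s = 0.419 h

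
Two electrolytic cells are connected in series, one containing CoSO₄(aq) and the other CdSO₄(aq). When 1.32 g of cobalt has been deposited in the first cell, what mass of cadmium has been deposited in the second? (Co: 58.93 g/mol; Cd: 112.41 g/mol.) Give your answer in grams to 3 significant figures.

n(Co) = 1.32 / 58.93 = 0.02240 mol
Co²⁺ + 2e⁻ → Co, so n(e⁻) = 2 × 0.02240 = 0.04480 mol
Since the cells are in series, n(e⁻) in the Cd cell is also 0.04480 mol.
Cd²⁺ + 2e⁻ → Cd, so n(Cd) = 0.04480 / 2 = 0.02240 mol
m(Cd) = 0.02240 × 112.41 = 2.52 g

2.52 g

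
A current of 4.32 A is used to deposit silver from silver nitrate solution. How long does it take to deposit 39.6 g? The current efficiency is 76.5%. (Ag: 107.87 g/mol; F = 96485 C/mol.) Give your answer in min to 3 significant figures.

179 min

n(Ag) = 39.6 / 107.87 = 0.3671 mol
Ag⁺ + e⁻ → Ag, so n(e⁻) = 0.3671 mol
Q = 0.3671 × 96485 / 0.765 = 46300 C
t = Q / I = 46300 / 4.32 = 10720 s = 179 min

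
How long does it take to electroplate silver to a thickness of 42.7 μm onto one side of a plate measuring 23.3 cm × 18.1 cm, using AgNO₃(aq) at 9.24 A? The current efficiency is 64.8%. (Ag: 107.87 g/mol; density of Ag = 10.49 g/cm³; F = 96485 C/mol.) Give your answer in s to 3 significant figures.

Plated area = 23.3 × 18.1 = 421.7 cm²
Volume = 421.7 × 42.7×10⁻⁴ cm = 1.801 cm³
m(Ag) = 1.801 × 10.49 = 18.89 g
n(Ag) = 18.89 / 107.87 = 0.1751 mol; n(e⁻) = 0.1751 mol
Q = 0.1751 × 96485 / 0.648 = 26070 C
t = 26070 / 9.24 = 2821 s

2820 s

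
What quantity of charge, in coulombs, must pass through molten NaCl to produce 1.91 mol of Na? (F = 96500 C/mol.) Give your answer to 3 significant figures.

Na⁺ + e⁻ → Na, so n(e⁻) = 1 × 1.91 = 1.910 mol
Q = 1.910 × 96500 = 1.843×10^5 C

1.84×10^5 C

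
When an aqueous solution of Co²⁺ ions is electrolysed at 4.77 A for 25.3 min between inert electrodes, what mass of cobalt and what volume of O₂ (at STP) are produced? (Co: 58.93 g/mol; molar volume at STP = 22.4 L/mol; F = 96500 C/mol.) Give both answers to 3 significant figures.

2.21 g Co; 0.420 L O₂

Q = 4.77 × 1518 = 7241 C; n(e⁻) = 7241 / 96500 = 0.07504 mol
Cathode: Co²⁺ + 2e⁻ → Co → n(Co) = 0.07504/2 = 0.03752 mol → 2.21 g
Anode: 2H₂O → O₂ + 4H⁺ + 4e⁻ → n(O₂) = 0.07504/4 = 0.01876 mol → 0.420 L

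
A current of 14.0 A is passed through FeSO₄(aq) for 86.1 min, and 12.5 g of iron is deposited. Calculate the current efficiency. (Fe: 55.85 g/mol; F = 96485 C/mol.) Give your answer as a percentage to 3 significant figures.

Q = 14.0 × 5166 = 72320 C
n(e⁻) = 72320 / 96485 = 0.7495 mol
Fe²⁺ + 2e⁻ → Fe, so theoretical n(Fe) = 0.3748 mol → 20.93 g
Efficiency = 12.5 / 20.93 = 0.5972 = 59.7%

59.7%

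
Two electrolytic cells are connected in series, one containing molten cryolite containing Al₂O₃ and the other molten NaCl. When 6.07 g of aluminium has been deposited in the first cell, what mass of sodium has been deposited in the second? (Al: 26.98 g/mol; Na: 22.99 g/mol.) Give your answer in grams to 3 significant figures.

15.5 g

n(Al) = 6.07 / 26.98 = 0.2250 mol
Al³⁺ + 3e⁻ → Al, so n(e⁻) = 3 × 0.2250 = 0.6750 mol
In series, the same 0.6750 mol of electrons flows through the second cell.
Na⁺ + e⁻ → Na, so n(Na) = 0.6750 mol
m(Na) = 0.6750 × 22.99 = 15.5 g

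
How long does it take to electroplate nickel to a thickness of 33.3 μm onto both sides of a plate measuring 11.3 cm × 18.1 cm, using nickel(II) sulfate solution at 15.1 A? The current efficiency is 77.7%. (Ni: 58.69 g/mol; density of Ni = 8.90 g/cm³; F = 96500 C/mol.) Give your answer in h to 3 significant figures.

Plated area = 2 × 11.3 × 18.1 = 409.1 cm²
Volume = 409.1 × 33.3×10⁻⁴ cm = 1.362 cm³
m(Ni) = 1.362 × 8.90 = 12.12 g
n(Ni) = 12.12 / 58.69 = 0.2065 mol; n(e⁻) = 2 × 0.2065 = 0.4130 mol
Q = 0.4130 × 96500 / 0.777 = 51290 C
t = 51290 / 15.1 = 3397 s = 0.944 h

0.944 h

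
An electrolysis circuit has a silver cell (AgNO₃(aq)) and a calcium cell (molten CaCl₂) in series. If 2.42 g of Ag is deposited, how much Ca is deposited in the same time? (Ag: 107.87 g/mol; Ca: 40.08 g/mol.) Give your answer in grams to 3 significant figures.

0.450 g

n(Ag) = 2.42 / 107.87 = 0.02243 mol
Ag⁺ + e⁻ → Ag, so n(e⁻) = 0.02243 mol
Same current for the same time ⇒ same n(e⁻) = 0.02243 mol in both cells.
Ca²⁺ + 2e⁻ → Ca, so n(Ca) = 0.02243 / 2 = 0.01122 mol
m(Ca) = 0.01122 × 40.08 = 0.450 g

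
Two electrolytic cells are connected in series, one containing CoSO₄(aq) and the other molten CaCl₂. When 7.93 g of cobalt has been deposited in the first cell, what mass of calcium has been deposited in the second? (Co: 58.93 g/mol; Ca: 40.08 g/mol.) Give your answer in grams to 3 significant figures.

n(Co) = 7.93 / 58.93 = 0.1346 mol
Co²⁺ + 2e⁻ → Co, so n(e⁻) = 2 × 0.1346 = 0.2692 mol
In series, the same 0.2692 mol of electrons flows through the second cell.
Ca²⁺ + 2e⁻ → Ca, so n(Ca) = 0.2692 / 2 = 0.1346 mol
m(Ca) = 0.1346 × 40.08 = 5.39 g

5.39 g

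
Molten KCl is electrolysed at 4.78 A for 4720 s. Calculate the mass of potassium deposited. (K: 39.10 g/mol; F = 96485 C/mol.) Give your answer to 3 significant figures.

9.14 g

Charge passed = 4.78 × 4720 = 22560 C
n(e⁻) = Q/F = 22560/96485 = 0.2338 mol
K⁺ + e⁻ → K, so n(K) = 0.2338 mol
m = 0.2338 × 39.10 = 9.14 g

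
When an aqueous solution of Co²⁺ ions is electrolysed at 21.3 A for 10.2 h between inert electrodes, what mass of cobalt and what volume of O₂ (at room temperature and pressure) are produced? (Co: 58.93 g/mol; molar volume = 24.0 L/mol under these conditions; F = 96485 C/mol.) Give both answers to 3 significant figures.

239 g Co; 48.6 L O₂

Q = 21.3 × 36720 = 7.821×10^5 C; n(e⁻) = 7.821×10^5 / 96485 = 8.106 mol
Cathode: Co²⁺ + 2e⁻ → Co → n(Co) = 8.106/2 = 4.053 mol → 239 g
Anode: 2H₂O → O₂ + 4H⁺ + 4e⁻ → n(O₂) = 8.106/4 = 2.027 mol → 48.6 L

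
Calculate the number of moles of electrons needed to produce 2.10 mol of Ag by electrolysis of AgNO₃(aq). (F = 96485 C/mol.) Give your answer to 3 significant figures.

2.10 mol

Ag⁺ + e⁻ → Ag, so n(e⁻) = 1 × 2.10 = 2.100 mol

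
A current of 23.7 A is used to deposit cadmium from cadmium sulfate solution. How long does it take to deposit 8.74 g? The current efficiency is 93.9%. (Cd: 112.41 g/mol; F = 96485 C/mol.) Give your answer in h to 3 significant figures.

n(Cd) = 8.74 / 112.41 = 0.07775 mol
Cd²⁺ + 2e⁻ → Cd, so n(e⁻) = 2 × 0.07775 = 0.1555 mol
Q = 0.1555 × 96485 / 0.939 = 15980 C
t = Q / I = 15980 / 23.7 = 674.3 s = 0.187 h

0.187 h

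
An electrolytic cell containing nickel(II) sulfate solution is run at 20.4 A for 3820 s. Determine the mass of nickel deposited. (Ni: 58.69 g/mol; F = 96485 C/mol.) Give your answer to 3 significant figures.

Q = 20.4 A × 3820 s = 77930 C
n(e⁻) = 77930 / 96485 = 0.8077 mol
Ni²⁺ + 2e⁻ → Ni, so n(Ni) = 0.8077 / 2 = 0.4039 mol
m = 0.4039 × 58.69 = 23.7 g

23.7 g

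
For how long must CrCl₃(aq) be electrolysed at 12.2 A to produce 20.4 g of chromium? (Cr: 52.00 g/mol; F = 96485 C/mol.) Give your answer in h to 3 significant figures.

2.59 h

n(Cr) = 20.4 / 52.00 = 0.3923 mol
Cr³⁺ + 3e⁻ → Cr, so n(e⁻) = 3 × 0.3923 = 1.177 mol
Q = 1.177 × 96485 = 1.136×10^5 C
t = Q / I = 1.136×10^5 / 12.2 = 9311 s = 2.59 h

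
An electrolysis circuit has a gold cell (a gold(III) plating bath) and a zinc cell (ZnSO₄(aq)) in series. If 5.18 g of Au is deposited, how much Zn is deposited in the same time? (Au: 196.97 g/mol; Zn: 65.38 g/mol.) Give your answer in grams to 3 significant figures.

2.58 g

n(Au) = 5.18 / 196.97 = 0.02630 mol
Au³⁺ + 3e⁻ → Au, so n(e⁻) = 3 × 0.02630 = 0.07890 mol
Same current for the same time ⇒ same n(e⁻) = 0.07890 mol in both cells.
Zn²⁺ + 2e⁻ → Zn, so n(Zn) = 0.07890 / 2 = 0.03945 mol
m(Zn) = 0.03945 × 65.38 = 2.58 g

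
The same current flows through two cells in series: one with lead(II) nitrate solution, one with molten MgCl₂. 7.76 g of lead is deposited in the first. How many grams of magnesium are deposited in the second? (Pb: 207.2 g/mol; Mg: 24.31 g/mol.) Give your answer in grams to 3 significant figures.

n(Pb) = 7.76 / 207.2 = 0.03745 mol
Pb²⁺ + 2e⁻ → Pb, so n(e⁻) = 2 × 0.03745 = 0.07490 mol
Same current for the same time ⇒ same n(e⁻) = 0.07490 mol in both cells.
Mg²⁺ + 2e⁻ → Mg, so n(Mg) = 0.07490 / 2 = 0.03745 mol
m(Mg) = 0.03745 × 24.31 = 0.910 g

0.910 g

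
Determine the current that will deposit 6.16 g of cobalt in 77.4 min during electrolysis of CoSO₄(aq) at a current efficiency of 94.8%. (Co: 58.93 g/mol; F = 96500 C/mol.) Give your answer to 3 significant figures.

n(Co) = 6.16 / 58.93 = 0.1045 mol
Co²⁺ + 2e⁻ → Co, so n(e⁻) = 2 × 0.1045 = 0.2090 mol
Q = 0.2090 × 96500 / 0.948 = 21270 C
I = Q / t = 21270 / 4644 s = 4.58 A

4.58 A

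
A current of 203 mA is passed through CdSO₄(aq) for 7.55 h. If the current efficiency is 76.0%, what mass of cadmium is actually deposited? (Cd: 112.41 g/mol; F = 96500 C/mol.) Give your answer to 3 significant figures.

Q = 0.203 × 27180 = 5518 C
n(e⁻) = 5518 / 96500 = 0.05718 mol
Cd²⁺ + 2e⁻ → Cd, so theoretical m(Cd) = 0.02859 × 112.41 = 3.214 g
Actual mass = 76.0% × 3.214 = 2.44 g

2.44 g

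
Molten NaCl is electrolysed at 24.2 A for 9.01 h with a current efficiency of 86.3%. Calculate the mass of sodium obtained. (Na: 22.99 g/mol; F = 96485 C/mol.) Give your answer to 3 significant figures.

161 g

Q = 24.2 × 32436 = 7.850×10^5 C
n(e⁻) = 7.850×10^5 / 96485 = 8.136 mol
Na⁺ + e⁻ → Na, so theoretical m(Na) = 8.136 × 22.99 = 187.0 g
Actual mass = 86.3% × 187.0 = 161 g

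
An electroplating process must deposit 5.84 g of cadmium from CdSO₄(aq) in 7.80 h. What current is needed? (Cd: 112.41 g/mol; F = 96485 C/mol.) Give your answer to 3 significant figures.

0.357 A

n(Cd) = 5.84 / 112.41 = 0.05195 mol
Cd²⁺ + 2e⁻ → Cd, so n(e⁻) = 2 × 0.05195 = 0.1039 mol
Q = 0.1039 × 96485 = 10020 C
I = Q / t = 10020 / 28080 s = 0.357 A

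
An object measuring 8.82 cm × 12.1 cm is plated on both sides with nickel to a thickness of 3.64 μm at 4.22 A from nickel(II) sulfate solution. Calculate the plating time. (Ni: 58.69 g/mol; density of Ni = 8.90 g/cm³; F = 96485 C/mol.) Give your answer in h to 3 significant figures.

0.150 h

Plated area = 2 × 8.82 × 12.1 = 213.4 cm²
Volume = 213.4 × 3.64×10⁻⁴ cm = 0.07768 cm³
m(Ni) = 0.07768 × 8.90 = 0.6914 g
n(Ni) = 0.6914 / 58.69 = 0.01178 mol; n(e⁻) = 2 × 0.01178 = 0.02356 mol
Q = 0.02356 × 96485 = 2273 C
t = 2273 / 4.22 = 538.6 s = 0.150 h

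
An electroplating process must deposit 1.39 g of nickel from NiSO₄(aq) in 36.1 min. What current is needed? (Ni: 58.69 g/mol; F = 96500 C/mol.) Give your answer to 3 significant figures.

2.11 A

n(Ni) = 1.39 / 58.69 = 0.02368 mol
Ni²⁺ + 2e⁻ → Ni, so n(e⁻) = 2 × 0.02368 = 0.04736 mol
Q = 0.04736 × 96500 = 4570 C
I = Q / t = 4570 / 2166 s = 2.11 A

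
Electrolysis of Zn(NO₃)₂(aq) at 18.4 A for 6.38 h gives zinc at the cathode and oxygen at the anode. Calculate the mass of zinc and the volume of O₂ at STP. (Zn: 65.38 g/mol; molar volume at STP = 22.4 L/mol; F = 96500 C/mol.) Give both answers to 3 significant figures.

Q = 18.4 × 22968 = 4.226×10^5 C; n(e⁻) = 4.226×10^5 / 96500 = 4.379 mol
Cathode: Zn²⁺ + 2e⁻ → Zn → n(Zn) = 4.379/2 = 2.190 mol → 143 g
Anode: 2H₂O → O₂ + 4H⁺ + 4e⁻ → n(O₂) = 4.379/4 = 1.095 mol → 24.5 L

143 g Zn; 24.5 L O₂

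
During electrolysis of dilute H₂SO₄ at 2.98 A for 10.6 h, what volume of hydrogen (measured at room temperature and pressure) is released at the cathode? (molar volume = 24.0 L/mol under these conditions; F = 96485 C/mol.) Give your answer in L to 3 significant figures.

14.1 L

Q = It = 2.98 × 38160 = 1.137×10^5 C
n(e⁻) = 1.137×10^5 / 96485 = 1.178 mol
2H⁺ + 2e⁻ → H₂, so n(H₂) = 1.178 / 2 = 0.5890 mol
V = 0.5890 × 24.0 = 14.14 L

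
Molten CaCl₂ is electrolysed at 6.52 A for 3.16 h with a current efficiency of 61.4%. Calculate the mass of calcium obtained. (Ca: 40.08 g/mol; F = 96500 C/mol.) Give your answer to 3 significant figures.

9.46 g

Q = 6.52 × 11376 = 74170 C
n(e⁻) = 74170 / 96500 = 0.7686 mol
Ca²⁺ + 2e⁻ → Ca, so theoretical m(Ca) = 0.3843 × 40.08 = 15.40 g
Actual mass = 61.4% × 15.40 = 9.46 g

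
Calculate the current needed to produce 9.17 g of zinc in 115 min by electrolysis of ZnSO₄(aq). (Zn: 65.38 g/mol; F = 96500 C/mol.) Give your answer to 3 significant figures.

3.92 A

n(Zn) = 9.17 / 65.38 = 0.1403 mol
Zn²⁺ + 2e⁻ → Zn, so n(e⁻) = 2 × 0.1403 = 0.2806 mol
Q = 0.2806 × 96500 = 27080 C
I = Q / t = 27080 / 6900 s = 3.92 A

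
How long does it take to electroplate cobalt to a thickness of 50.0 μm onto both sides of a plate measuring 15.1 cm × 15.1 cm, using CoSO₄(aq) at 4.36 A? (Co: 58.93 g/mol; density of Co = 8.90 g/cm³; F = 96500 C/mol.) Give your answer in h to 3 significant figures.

4.23 h

Plated area = 2 × 15.1 × 15.1 = 456.0 cm²
Volume = 456.0 × 50.0×10⁻⁴ cm = 2.280 cm³
m(Co) = 2.280 × 8.90 = 20.29 g
n(Co) = 20.29 / 58.93 = 0.3443 mol; n(e⁻) = 2 × 0.3443 = 0.6886 mol
Q = 0.6886 × 96500 = 66450 C
t = 66450 / 4.36 = 15240 s = 4.23 h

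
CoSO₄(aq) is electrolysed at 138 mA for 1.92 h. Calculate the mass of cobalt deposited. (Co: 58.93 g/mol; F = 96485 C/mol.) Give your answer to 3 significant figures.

Q = It = 0.138 × 6912 = 953.9 C
n(e⁻) = Q/F = 953.9/96485 = 0.009887 mol
Co²⁺ + 2e⁻ → Co, so n(Co) = 0.009887 / 2 = 0.004944 mol
m = 0.004944 × 58.93 = 0.291 g

0.291 g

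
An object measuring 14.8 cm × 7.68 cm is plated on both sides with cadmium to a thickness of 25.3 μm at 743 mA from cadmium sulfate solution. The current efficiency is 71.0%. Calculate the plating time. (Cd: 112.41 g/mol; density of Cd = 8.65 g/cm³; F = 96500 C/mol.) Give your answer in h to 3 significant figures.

4.50 h

Plated area = 2 × 14.8 × 7.68 = 227.3 cm²
Volume = 227.3 × 25.3×10⁻⁴ cm = 0.5751 cm³
m(Cd) = 0.5751 × 8.65 = 4.975 g
n(Cd) = 4.975 / 112.41 = 0.04426 mol; n(e⁻) = 2 × 0.04426 = 0.08852 mol
Q = 0.08852 × 96500 / 0.710 = 12030 C
t = 12030 / 0.743 = 16190 s = 4.50 h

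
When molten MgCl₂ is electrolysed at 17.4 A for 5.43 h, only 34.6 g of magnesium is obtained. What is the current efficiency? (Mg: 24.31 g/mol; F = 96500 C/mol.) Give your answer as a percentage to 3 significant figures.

80.8%

Q = 17.4 × 19548 = 3.401×10^5 C
n(e⁻) = 3.401×10^5 / 96500 = 3.524 mol
Mg²⁺ + 2e⁻ → Mg, so theoretical n(Mg) = 1.762 mol → 42.83 g
Efficiency = 34.6 / 42.83 = 0.8078 = 80.8%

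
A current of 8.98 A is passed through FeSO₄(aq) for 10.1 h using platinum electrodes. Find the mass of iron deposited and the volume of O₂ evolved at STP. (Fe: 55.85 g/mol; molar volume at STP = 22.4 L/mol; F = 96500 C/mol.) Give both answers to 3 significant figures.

Q = 8.98 × 36360 = 3.265×10^5 C; n(e⁻) = 3.265×10^5 / 96500 = 3.383 mol
Cathode: Fe²⁺ + 2e⁻ → Fe → n(Fe) = 3.383/2 = 1.692 mol → 94.5 g
Anode: 2H₂O → O₂ + 4H⁺ + 4e⁻ → n(O₂) = 3.383/4 = 0.8458 mol → 18.9 L

94.5 g Fe; 18.9 L O₂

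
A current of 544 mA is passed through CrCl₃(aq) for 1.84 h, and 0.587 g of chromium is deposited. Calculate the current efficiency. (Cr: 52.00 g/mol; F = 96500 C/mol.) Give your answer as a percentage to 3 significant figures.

Q = 0.544 × 6624 = 3603 C
n(e⁻) = 3603 / 96500 = 0.03734 mol
Cr³⁺ + 3e⁻ → Cr, so theoretical n(Cr) = 0.01245 mol → 0.6474 g
Efficiency = 0.587 / 0.6474 = 0.9067 = 90.7%

90.7%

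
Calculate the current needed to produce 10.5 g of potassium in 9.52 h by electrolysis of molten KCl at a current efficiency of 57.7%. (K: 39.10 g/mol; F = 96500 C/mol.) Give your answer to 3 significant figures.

1.31 A

n(K) = 10.5 / 39.10 = 0.2685 mol
K⁺ + e⁻ → K, so n(e⁻) = 0.2685 mol
Q = 0.2685 × 96500 / 0.577 = 44910 C
I = Q / t = 44910 / 34272 s = 1.31 A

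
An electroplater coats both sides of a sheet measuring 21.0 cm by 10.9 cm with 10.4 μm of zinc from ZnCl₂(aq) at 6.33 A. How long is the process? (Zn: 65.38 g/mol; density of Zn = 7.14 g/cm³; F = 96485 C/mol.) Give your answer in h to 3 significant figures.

Plated area = 2 × 21.0 × 10.9 = 457.8 cm²
Volume = 457.8 × 10.4×10⁻⁴ cm = 0.4761 cm³
m(Zn) = 0.4761 × 7.14 = 3.399 g
n(Zn) = 3.399 / 65.38 = 0.05199 mol; n(e⁻) = 2 × 0.05199 = 0.1040 mol
Q = 0.1040 × 96485 = 10030 C
t = 10030 / 6.33 = 1585 s = 0.440 h

0.440 h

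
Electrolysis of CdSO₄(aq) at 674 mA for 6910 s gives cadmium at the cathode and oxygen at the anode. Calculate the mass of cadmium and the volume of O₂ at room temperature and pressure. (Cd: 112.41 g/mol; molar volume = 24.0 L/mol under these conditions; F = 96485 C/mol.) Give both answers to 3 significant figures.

2.71 g Cd; 0.290 L O₂

Q = 0.674 × 6910 = 4657 C; n(e⁻) = 4657 / 96485 = 0.04827 mol
Cathode: Cd²⁺ + 2e⁻ → Cd → n(Cd) = 0.04827/2 = 0.02414 mol → 2.71 g
Anode: 2H₂O → O₂ + 4H⁺ + 4e⁻ → n(O₂) = 0.04827/4 = 0.01207 mol → 0.290 L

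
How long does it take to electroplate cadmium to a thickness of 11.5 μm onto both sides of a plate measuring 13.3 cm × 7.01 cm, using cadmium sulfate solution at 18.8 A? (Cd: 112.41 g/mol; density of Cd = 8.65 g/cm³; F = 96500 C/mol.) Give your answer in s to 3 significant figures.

169 s

Plated area = 2 × 13.3 × 7.01 = 186.5 cm²
Volume = 186.5 × 11.5×10⁻⁴ cm = 0.2145 cm³
m(Cd) = 0.2145 × 8.65 = 1.855 g
n(Cd) = 1.855 / 112.41 = 0.01650 mol; n(e⁻) = 2 × 0.01650 = 0.03300 mol
Q = 0.03300 × 96500 = 3185 C
t = 3185 / 18.8 = 169.4 s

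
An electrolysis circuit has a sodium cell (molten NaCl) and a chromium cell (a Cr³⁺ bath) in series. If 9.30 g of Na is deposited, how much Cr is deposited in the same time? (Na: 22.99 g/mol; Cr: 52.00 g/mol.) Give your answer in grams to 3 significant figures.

7.01 g

n(Na) = 9.30 / 22.99 = 0.4045 mol
Na⁺ + e⁻ → Na, so n(e⁻) = 0.4045 mol
The cells are in series, so the same charge (and hence the same n(e⁻) = 0.4045 mol) passes through both.
Cr³⁺ + 3e⁻ → Cr, so n(Cr) = 0.4045 / 3 = 0.1348 mol
m(Cr) = 0.1348 × 52.00 = 7.01 g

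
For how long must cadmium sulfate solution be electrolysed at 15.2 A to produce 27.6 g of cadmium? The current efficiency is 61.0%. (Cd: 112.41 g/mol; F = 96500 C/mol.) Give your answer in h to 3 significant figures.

1.42 h

n(Cd) = 27.6 / 112.41 = 0.2455 mol
Cd²⁺ + 2e⁻ → Cd, so n(e⁻) = 2 × 0.2455 = 0.4910 mol
Q = 0.4910 × 96500 / 0.610 = 77670 C
t = Q / I = 77670 / 15.2 = 5110 s = 1.42 h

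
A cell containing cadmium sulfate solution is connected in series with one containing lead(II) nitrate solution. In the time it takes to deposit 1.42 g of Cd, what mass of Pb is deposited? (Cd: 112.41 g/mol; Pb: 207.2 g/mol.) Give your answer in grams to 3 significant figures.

2.62 g

n(Cd) = 1.42 / 112.41 = 0.01263 mol
Cd²⁺ + 2e⁻ → Cd, so n(e⁻) = 2 × 0.01263 = 0.02526 mol
Since the cells are in series, n(e⁻) in the Pb cell is also 0.02526 mol.
Pb²⁺ + 2e⁻ → Pb, so n(Pb) = 0.02526 / 2 = 0.01263 mol
m(Pb) = 0.01263 × 207.2 = 2.62 g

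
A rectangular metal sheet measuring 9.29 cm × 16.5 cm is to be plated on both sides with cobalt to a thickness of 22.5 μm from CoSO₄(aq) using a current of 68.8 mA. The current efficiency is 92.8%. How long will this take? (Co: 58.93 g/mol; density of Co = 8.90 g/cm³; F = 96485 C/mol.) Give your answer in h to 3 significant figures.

Plated area = 2 × 9.29 × 16.5 = 306.6 cm²
Volume = 306.6 × 22.5×10⁻⁴ cm = 0.6899 cm³
m(Co) = 0.6899 × 8.90 = 6.140 g
n(Co) = 6.140 / 58.93 = 0.1042 mol; n(e⁻) = 2 × 0.1042 = 0.2084 mol
Q = 0.2084 × 96485 / 0.928 = 21670 C
t = 21670 / 0.0688 = 3.150×10^5 s = 87.5 h

87.5 h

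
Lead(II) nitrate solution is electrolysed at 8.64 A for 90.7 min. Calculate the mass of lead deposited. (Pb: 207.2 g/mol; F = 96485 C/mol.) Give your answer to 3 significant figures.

Charge passed = 8.64 × 5442 = 47020 C
n(e⁻) = 47020 / 96485 = 0.4873 mol
Pb²⁺ + 2e⁻ → Pb, so n(Pb) = 0.4873 / 2 = 0.2437 mol
m = 0.2437 × 207.2 = 50.5 g

50.5 g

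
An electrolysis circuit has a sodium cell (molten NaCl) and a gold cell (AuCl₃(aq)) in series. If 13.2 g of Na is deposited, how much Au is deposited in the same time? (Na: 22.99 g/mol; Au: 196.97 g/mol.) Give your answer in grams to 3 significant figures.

n(Na) = 13.2 / 22.99 = 0.5742 mol
Na⁺ + e⁻ → Na, so n(e⁻) = 0.5742 mol
The cells are in series, so the same charge (and hence the same n(e⁻) = 0.5742 mol) passes through both.
Au³⁺ + 3e⁻ → Au, so n(Au) = 0.5742 / 3 = 0.1914 mol
m(Au) = 0.1914 × 196.97 = 37.7 g

37.7 g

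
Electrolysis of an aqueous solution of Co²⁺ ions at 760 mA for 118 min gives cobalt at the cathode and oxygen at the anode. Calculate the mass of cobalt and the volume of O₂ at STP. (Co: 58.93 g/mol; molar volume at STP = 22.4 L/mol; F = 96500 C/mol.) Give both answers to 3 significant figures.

1.64 g Co; 0.312 L O₂

Q = 0.760 × 7080 = 5381 C; n(e⁻) = 5381 / 96500 = 0.05576 mol
Cathode: Co²⁺ + 2e⁻ → Co → n(Co) = 0.05576/2 = 0.02788 mol → 1.64 g
Anode: 2H₂O → O₂ + 4H⁺ + 4e⁻ → n(O₂) = 0.05576/4 = 0.01394 mol → 0.312 L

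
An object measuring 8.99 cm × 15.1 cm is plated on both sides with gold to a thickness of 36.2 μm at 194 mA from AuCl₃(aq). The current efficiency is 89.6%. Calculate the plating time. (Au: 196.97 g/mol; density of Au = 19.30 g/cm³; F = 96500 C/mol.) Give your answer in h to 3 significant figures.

44.6 h

Plated area = 2 × 8.99 × 15.1 = 271.5 cm²
Volume = 271.5 × 36.2×10⁻⁴ cm = 0.9828 cm³
m(Au) = 0.9828 × 19.30 = 18.97 g
n(Au) = 18.97 / 196.97 = 0.09631 mol; n(e⁻) = 3 × 0.09631 = 0.2889 mol
Q = 0.2889 × 96500 / 0.896 = 31110 C
t = 31110 / 0.194 = 1.604×10^5 s = 44.6 h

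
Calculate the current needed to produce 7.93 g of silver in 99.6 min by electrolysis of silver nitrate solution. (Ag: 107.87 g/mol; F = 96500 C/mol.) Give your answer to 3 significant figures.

n(Ag) = 7.93 / 107.87 = 0.07351 mol
Ag⁺ + e⁻ → Ag, so n(e⁻) = 0.07351 mol
Q = 0.07351 × 96500 = 7094 C
I = Q / t = 7094 / 5976 s = 1.19 A

1.19 A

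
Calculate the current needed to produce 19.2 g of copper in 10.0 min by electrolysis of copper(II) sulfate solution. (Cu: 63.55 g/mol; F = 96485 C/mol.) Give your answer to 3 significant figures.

97.2 A

n(Cu) = 19.2 / 63.55 = 0.3021 mol
Cu²⁺ + 2e⁻ → Cu, so n(e⁻) = 2 × 0.3021 = 0.6042 mol
Q = 0.6042 × 96485 = 58300 C
I = Q / t = 58300 / 600 s = 97.2 A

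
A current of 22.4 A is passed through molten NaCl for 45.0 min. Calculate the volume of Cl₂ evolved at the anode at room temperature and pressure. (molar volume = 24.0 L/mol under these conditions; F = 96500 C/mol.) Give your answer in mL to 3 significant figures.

7520 mL

Charge passed = 22.4 × 2700 = 60480 C
n(e⁻) = Q/F = 60480/96500 = 0.6267 mol
2Cl⁻ → Cl₂ + 2e⁻, so n(Cl₂) = 0.6267 / 2 = 0.3134 mol
V = 0.3134 × 24.0 = 7.522 L
= 7520 mL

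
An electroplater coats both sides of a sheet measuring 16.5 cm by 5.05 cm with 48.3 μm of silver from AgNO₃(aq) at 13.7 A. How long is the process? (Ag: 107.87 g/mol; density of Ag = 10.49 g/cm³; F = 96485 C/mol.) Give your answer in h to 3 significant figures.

Plated area = 2 × 16.5 × 5.05 = 166.7 cm²
Volume = 166.7 × 48.3×10⁻⁴ cm = 0.8052 cm³
m(Ag) = 0.8052 × 10.49 = 8.447 g
n(Ag) = 8.447 / 107.87 = 0.07831 mol; n(e⁻) = 0.07831 mol
Q = 0.07831 × 96485 = 7556 C
t = 7556 / 13.7 = 551.5 s = 0.153 h

0.153 h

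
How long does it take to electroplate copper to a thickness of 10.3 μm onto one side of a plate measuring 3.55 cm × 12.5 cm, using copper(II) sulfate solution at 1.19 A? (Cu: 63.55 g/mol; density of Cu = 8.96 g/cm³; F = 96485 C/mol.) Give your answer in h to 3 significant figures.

Plated area = 3.55 × 12.5 = 44.38 cm²
Volume = 44.38 × 10.3×10⁻⁴ cm = 0.04571 cm³
m(Cu) = 0.04571 × 8.96 = 0.4096 g
n(Cu) = 0.4096 / 63.55 = 0.006445 mol; n(e⁻) = 2 × 0.006445 = 0.01289 mol
Q = 0.01289 × 96485 = 1244 C
t = 1244 / 1.19 = 1045 s = 0.290 h

0.290 h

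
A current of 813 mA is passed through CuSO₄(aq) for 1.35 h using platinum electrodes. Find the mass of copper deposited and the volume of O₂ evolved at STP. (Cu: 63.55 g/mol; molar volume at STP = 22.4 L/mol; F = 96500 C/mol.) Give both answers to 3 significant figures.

1.30 g Cu; 0.229 L O₂

Q = 0.813 × 4860 = 3951 C; n(e⁻) = 3951 / 96500 = 0.04094 mol
Cathode: Cu²⁺ + 2e⁻ → Cu → n(Cu) = 0.04094/2 = 0.02047 mol → 1.30 g
Anode: 2H₂O → O₂ + 4H⁺ + 4e⁻ → n(O₂) = 0.04094/4 = 0.01024 mol → 0.229 L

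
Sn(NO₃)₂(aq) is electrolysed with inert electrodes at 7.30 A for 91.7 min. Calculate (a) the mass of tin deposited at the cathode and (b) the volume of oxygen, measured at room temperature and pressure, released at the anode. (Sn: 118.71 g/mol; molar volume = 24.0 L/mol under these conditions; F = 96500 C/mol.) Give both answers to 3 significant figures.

Q = 7.30 × 5502 = 40160 C; n(e⁻) = 40160 / 96500 = 0.4162 mol
Cathode: Sn²⁺ + 2e⁻ → Sn → n(Sn) = 0.4162/2 = 0.2081 mol → 24.7 g
Anode: 2H₂O → O₂ + 4H⁺ + 4e⁻ → n(O₂) = 0.4162/4 = 0.1041 mol → 2.50 L

24.7 g Sn; 2.50 L O₂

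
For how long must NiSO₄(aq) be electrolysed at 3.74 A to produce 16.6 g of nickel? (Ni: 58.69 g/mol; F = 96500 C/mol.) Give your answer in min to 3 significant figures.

243 min

n(Ni) = 16.6 / 58.69 = 0.2828 mol
Ni²⁺ + 2e⁻ → Ni, so n(e⁻) = 2 × 0.2828 = 0.5656 mol
Q = 0.5656 × 96500 = 54580 C
t = Q / I = 54580 / 3.74 = 14590 s = 243 min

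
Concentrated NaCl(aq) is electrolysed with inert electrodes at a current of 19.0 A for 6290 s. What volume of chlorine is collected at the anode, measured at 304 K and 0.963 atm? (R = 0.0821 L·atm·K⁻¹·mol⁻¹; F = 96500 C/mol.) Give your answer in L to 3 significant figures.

Q = It = 19.0 × 6290 = 1.195×10^5 C
n(e⁻) = Q/F = 1.195×10^5/96500 = 1.238 mol
2Cl⁻ → Cl₂ + 2e⁻, so n(Cl₂) = 1.238 / 2 = 0.6190 mol
V = nRT/P = 0.6190 × 0.0821 × 304 / 0.963 = 16.04 L

16.0 L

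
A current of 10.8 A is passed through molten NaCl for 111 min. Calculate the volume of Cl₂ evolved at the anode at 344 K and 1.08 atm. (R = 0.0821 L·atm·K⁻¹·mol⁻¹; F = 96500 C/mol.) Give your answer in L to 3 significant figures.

9.75 L

Q = 10.8 A × 6660 s = 71930 C
Moles of electrons = 71930 / 96500 = 0.7454 mol
2Cl⁻ → Cl₂ + 2e⁻, so n(Cl₂) = 0.7454 / 2 = 0.3727 mol
V = nRT/P = 0.3727 × 0.0821 × 344 / 1.08 = 9.746 L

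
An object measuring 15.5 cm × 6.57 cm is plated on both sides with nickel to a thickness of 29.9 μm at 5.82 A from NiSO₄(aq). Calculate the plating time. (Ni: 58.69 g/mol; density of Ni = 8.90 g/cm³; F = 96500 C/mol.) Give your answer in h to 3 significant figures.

Plated area = 2 × 15.5 × 6.57 = 203.7 cm²
Volume = 203.7 × 29.9×10⁻⁴ cm = 0.6091 cm³
m(Ni) = 0.6091 × 8.90 = 5.421 g
n(Ni) = 5.421 / 58.69 = 0.09237 mol; n(e⁻) = 2 × 0.09237 = 0.1847 mol
Q = 0.1847 × 96500 = 17820 C
t = 17820 / 5.82 = 3062 s = 0.851 h

0.851 h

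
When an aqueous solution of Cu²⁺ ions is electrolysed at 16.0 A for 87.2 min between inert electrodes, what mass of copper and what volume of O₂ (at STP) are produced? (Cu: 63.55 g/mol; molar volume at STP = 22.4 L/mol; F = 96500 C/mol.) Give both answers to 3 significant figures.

27.6 g Cu; 4.86 L O₂

Q = 16.0 × 5232 = 83710 C; n(e⁻) = 83710 / 96500 = 0.8675 mol
Cathode: Cu²⁺ + 2e⁻ → Cu → n(Cu) = 0.8675/2 = 0.4338 mol → 27.6 g
Anode: 2H₂O → O₂ + 4H⁺ + 4e⁻ → n(O₂) = 0.8675/4 = 0.2169 mol → 4.86 L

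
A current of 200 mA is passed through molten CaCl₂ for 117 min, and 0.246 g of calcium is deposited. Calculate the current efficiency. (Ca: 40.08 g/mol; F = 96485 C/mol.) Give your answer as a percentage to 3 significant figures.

Q = 0.200 × 7020 = 1404 C
n(e⁻) = 1404 / 96485 = 0.01455 mol
Ca²⁺ + 2e⁻ → Ca, so theoretical n(Ca) = 0.007275 mol → 0.2916 g
Efficiency = 0.246 / 0.2916 = 0.8436 = 84.4%

84.4%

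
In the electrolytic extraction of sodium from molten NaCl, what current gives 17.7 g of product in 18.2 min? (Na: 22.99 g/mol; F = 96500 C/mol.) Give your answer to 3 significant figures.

n(Na) = 17.7 / 22.99 = 0.7699 mol
Na⁺ + e⁻ → Na, so n(e⁻) = 0.7699 mol
Q = 0.7699 × 96500 = 74300 C
I = Q / t = 74300 / 1092 s = 68.0 A

68.0 A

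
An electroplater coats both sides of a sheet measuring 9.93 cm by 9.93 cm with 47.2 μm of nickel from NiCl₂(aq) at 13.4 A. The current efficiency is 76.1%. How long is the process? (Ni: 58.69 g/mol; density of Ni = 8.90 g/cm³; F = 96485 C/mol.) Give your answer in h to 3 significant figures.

Plated area = 2 × 9.93 × 9.93 = 197.2 cm²
Volume = 197.2 × 47.2×10⁻⁴ cm = 0.9308 cm³
m(Ni) = 0.9308 × 8.90 = 8.284 g
n(Ni) = 8.284 / 58.69 = 0.1411 mol; n(e⁻) = 2 × 0.1411 = 0.2822 mol
Q = 0.2822 × 96485 / 0.761 = 35780 C
t = 35780 / 13.4 = 2670 s = 0.742 h

0.742 h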